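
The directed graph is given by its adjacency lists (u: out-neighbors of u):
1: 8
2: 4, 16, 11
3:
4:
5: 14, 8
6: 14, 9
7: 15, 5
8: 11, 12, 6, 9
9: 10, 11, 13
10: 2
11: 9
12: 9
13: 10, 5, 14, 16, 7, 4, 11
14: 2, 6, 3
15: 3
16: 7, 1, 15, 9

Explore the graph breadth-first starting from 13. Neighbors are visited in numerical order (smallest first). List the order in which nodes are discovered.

13 -> 4 -> 5 -> 7 -> 10 -> 11 -> 14 -> 16 -> 8 -> 15 -> 2 -> 9 -> 3 -> 6 -> 1 -> 12

Visit 13; enqueue 4, 5, 7, 10, 11, 14, 16 → queue [4, 5, 7, 10, 11, 14, 16]
Visit 4 → queue [5, 7, 10, 11, 14, 16]
Visit 5; enqueue 8 → queue [7, 10, 11, 14, 16, 8]
Visit 7; enqueue 15 → queue [10, 11, 14, 16, 8, 15]
Visit 10; enqueue 2 → queue [11, 14, 16, 8, 15, 2]
Visit 11; enqueue 9 → queue [14, 16, 8, 15, 2, 9]
Visit 14; enqueue 3, 6 → queue [16, 8, 15, 2, 9, 3, 6]
Visit 16; enqueue 1 → queue [8, 15, 2, 9, 3, 6, 1]
Visit 8; enqueue 12 → queue [15, 2, 9, 3, 6, 1, 12]
Visit 15 → queue [2, 9, 3, 6, 1, 12]
Visit 2 → queue [9, 3, 6, 1, 12]
Visit 9 → queue [3, 6, 1, 12]
Visit 3 → queue [6, 1, 12]
Visit 6 → queue [1, 12]
Visit 1 → queue [12]
Visit 12 → queue []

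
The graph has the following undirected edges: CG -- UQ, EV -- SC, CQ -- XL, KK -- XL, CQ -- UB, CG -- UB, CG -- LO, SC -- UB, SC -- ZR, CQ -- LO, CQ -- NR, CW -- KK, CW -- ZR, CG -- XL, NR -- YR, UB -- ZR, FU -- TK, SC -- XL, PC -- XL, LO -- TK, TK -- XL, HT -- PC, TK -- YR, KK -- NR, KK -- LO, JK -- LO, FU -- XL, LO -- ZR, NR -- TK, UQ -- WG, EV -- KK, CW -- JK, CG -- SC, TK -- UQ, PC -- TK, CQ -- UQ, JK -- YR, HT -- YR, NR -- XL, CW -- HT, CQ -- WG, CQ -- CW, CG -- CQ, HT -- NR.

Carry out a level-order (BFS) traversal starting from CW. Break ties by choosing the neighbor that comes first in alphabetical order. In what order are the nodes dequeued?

CW -> CQ -> HT -> JK -> KK -> ZR -> CG -> LO -> NR -> UB -> UQ -> WG -> XL -> PC -> YR -> EV -> SC -> TK -> FU

Visit CW; enqueue CQ, HT, JK, KK, ZR → queue [CQ, HT, JK, KK, ZR]
Visit CQ; enqueue CG, LO, NR, UB, UQ, WG, XL → queue [HT, JK, KK, ZR, CG, LO, NR, UB, UQ, WG, XL]
Visit HT; enqueue PC, YR → queue [JK, KK, ZR, CG, LO, NR, UB, UQ, WG, XL, PC, YR]
Visit JK → queue [KK, ZR, CG, LO, NR, UB, UQ, WG, XL, PC, YR]
Visit KK; enqueue EV → queue [ZR, CG, LO, NR, UB, UQ, WG, XL, PC, YR, EV]
Visit ZR; enqueue SC → queue [CG, LO, NR, UB, UQ, WG, XL, PC, YR, EV, SC]
Visit CG → queue [LO, NR, UB, UQ, WG, XL, PC, YR, EV, SC]
Visit LO; enqueue TK → queue [NR, UB, UQ, WG, XL, PC, YR, EV, SC, TK]
Visit NR → queue [UB, UQ, WG, XL, PC, YR, EV, SC, TK]
Visit UB → queue [UQ, WG, XL, PC, YR, EV, SC, TK]
Visit UQ → queue [WG, XL, PC, YR, EV, SC, TK]
Visit WG → queue [XL, PC, YR, EV, SC, TK]
Visit XL; enqueue FU → queue [PC, YR, EV, SC, TK, FU]
Visit PC → queue [YR, EV, SC, TK, FU]
Visit YR → queue [EV, SC, TK, FU]
Visit EV → queue [SC, TK, FU]
Visit SC → queue [TK, FU]
Visit TK → queue [FU]
Visit FU → queue []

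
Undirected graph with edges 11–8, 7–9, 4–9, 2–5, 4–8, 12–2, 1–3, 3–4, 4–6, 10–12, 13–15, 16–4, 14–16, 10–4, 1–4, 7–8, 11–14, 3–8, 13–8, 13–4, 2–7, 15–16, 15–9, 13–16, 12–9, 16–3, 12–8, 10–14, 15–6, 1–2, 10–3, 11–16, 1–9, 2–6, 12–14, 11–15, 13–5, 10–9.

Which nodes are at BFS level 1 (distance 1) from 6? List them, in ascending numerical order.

2, 4, 15

Level 0: 6
Level 1: 2, 4, 15
Level 2: 1, 3, 5, 7, 8, 9, 10, 11, 12, 13, 16
Level 3: 14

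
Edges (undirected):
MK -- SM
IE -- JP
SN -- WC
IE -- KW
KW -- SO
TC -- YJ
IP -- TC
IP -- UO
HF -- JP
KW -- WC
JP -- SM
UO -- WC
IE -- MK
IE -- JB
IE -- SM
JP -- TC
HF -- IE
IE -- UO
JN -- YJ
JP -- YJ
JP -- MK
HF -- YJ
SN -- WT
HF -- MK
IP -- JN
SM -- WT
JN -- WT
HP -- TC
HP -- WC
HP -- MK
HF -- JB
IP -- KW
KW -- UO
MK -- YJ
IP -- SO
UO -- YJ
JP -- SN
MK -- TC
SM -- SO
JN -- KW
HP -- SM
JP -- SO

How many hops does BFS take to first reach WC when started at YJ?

2

Level 0: YJ
Level 1: HF, JN, JP, MK, TC, UO
Level 2: HP, IE, IP, JB, KW, SM, SN, SO, WC, WT
WC first appears at level 2.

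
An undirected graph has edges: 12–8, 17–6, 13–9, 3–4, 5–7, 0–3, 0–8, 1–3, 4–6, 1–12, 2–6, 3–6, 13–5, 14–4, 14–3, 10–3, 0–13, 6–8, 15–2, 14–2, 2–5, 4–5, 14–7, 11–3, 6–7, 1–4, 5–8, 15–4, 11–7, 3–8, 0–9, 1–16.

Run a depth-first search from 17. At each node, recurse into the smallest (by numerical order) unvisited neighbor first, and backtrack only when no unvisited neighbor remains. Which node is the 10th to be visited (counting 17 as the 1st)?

12

Visit 17
17 → 6
6 → 2
2 → 5
5 → 4
4 → 1
1 → 3
3 → 0
0 → 8
8 → 12
0 → 9
9 → 13
3 → 10
3 → 11
11 → 7
7 → 14
1 → 16
4 → 15

Visit order: 17, 6, 2, 5, 4, 1, 3, 0, 8, 12, 9, 13, 10, 11, 7, 14, 16, 15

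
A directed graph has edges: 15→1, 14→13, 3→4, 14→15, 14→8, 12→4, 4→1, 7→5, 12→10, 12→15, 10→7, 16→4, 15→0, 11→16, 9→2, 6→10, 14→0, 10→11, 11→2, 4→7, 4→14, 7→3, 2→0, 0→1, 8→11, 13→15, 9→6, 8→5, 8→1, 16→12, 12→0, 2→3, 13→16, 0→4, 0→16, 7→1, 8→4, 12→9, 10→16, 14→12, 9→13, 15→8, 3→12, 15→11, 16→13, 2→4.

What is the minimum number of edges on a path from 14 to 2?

3

Level 0: 14
Level 1: 0, 8, 12, 13, 15
Level 2: 1, 4, 5, 9, 10, 11, 16
Level 3: 2, 6, 7
Level 4: 3
2 first appears at level 3.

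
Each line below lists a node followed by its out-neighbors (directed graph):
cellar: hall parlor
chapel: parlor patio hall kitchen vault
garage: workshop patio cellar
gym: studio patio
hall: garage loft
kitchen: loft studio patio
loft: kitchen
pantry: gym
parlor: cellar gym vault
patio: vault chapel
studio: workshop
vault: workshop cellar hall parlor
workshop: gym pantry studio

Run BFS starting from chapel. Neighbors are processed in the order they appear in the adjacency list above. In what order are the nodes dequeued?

chapel → parlor → patio → hall → kitchen → vault → cellar → gym → garage → loft → studio → workshop → pantry

Visit chapel; enqueue parlor, patio, hall, kitchen, vault → queue [parlor, patio, hall, kitchen, vault]
Visit parlor; enqueue cellar, gym → queue [patio, hall, kitchen, vault, cellar, gym]
Visit patio → queue [hall, kitchen, vault, cellar, gym]
Visit hall; enqueue garage, loft → queue [kitchen, vault, cellar, gym, garage, loft]
Visit kitchen; enqueue studio → queue [vault, cellar, gym, garage, loft, studio]
Visit vault; enqueue workshop → queue [cellar, gym, garage, loft, studio, workshop]
Visit cellar → queue [gym, garage, loft, studio, workshop]
Visit gym → queue [garage, loft, studio, workshop]
Visit garage → queue [loft, studio, workshop]
Visit loft → queue [studio, workshop]
Visit studio → queue [workshop]
Visit workshop; enqueue pantry → queue [pantry]
Visit pantry → queue []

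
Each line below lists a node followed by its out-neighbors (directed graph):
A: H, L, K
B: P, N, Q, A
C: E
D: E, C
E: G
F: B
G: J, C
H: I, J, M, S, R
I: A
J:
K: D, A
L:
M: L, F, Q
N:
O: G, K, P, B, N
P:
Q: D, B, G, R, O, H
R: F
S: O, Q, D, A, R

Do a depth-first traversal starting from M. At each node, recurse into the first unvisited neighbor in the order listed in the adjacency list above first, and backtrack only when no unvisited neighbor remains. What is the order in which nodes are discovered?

M, L, F, B, P, N, Q, D, E, G, J, C, R, O, K, A, H, I, S

Visit M
M → L
M → F
F → B
B → P
B → N
B → Q
Q → D
D → E
E → G
G → J
G → C
Q → R
Q → O
O → K
K → A
A → H
H → I
H → S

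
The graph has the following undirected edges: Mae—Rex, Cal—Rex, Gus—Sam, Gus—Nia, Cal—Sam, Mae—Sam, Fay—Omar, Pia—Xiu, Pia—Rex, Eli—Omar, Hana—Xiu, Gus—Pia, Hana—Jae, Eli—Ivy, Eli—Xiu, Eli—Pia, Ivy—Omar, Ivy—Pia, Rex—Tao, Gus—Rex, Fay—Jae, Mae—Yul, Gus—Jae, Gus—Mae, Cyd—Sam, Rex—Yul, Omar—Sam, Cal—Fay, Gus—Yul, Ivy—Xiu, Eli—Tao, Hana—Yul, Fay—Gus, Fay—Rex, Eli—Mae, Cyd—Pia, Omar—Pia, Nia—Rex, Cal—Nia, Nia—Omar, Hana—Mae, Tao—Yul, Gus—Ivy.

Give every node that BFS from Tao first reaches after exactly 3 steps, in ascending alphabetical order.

Level 0: Tao
Level 1: Eli, Rex, Yul
Level 2: Cal, Fay, Gus, Hana, Ivy, Mae, Nia, Omar, Pia, Xiu
Level 3: Cyd, Jae, Sam

Cyd, Jae, Sam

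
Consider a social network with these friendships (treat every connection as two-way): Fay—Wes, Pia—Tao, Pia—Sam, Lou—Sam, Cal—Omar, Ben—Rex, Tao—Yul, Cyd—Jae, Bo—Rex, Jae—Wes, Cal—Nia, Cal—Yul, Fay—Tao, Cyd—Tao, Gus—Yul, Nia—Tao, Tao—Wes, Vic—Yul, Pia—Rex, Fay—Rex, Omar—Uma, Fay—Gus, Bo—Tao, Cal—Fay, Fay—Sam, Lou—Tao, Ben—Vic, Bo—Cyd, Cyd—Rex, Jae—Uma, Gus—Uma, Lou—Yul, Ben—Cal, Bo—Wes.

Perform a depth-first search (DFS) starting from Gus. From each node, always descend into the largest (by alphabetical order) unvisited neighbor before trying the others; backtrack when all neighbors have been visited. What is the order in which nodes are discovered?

Visit Gus
Gus → Yul
Yul → Vic
Vic → Ben
Ben → Rex
Rex → Pia
Pia → Tao
Tao → Wes
Wes → Jae
Jae → Uma
Uma → Omar
Omar → Cal
Cal → Nia
Cal → Fay
Fay → Sam
Sam → Lou
Jae → Cyd
Cyd → Bo

Gus -> Yul -> Vic -> Ben -> Rex -> Pia -> Tao -> Wes -> Jae -> Uma -> Omar -> Cal -> Nia -> Fay -> Sam -> Lou -> Cyd -> Bo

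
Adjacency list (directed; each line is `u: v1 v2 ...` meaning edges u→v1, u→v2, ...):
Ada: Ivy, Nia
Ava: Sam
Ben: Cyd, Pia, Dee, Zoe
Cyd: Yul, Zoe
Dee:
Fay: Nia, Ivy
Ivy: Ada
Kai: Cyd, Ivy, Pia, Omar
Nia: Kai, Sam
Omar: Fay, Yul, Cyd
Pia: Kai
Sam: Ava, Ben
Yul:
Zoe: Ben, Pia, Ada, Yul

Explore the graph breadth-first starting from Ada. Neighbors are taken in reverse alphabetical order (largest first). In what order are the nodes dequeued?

Visit Ada; enqueue Nia, Ivy → queue [Nia, Ivy]
Visit Nia; enqueue Sam, Kai → queue [Ivy, Sam, Kai]
Visit Ivy → queue [Sam, Kai]
Visit Sam; enqueue Ben, Ava → queue [Kai, Ben, Ava]
Visit Kai; enqueue Pia, Omar, Cyd → queue [Ben, Ava, Pia, Omar, Cyd]
Visit Ben; enqueue Zoe, Dee → queue [Ava, Pia, Omar, Cyd, Zoe, Dee]
Visit Ava → queue [Pia, Omar, Cyd, Zoe, Dee]
Visit Pia → queue [Omar, Cyd, Zoe, Dee]
Visit Omar; enqueue Yul, Fay → queue [Cyd, Zoe, Dee, Yul, Fay]
Visit Cyd → queue [Zoe, Dee, Yul, Fay]
Visit Zoe → queue [Dee, Yul, Fay]
Visit Dee → queue [Yul, Fay]
Visit Yul → queue [Fay]
Visit Fay → queue []

Ada Nia Ivy Sam Kai Ben Ava Pia Omar Cyd Zoe Dee Yul Fay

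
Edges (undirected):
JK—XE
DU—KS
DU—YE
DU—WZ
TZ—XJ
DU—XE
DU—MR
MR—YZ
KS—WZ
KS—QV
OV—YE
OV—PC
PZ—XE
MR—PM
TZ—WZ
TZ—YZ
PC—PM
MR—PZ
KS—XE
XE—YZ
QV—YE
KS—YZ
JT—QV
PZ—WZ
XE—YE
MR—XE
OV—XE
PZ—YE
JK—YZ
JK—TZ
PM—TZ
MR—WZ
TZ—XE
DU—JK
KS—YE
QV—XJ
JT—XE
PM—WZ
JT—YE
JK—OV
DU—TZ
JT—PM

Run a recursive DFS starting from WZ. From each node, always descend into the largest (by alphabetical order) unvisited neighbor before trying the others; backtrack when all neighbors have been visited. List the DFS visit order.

WZ, TZ, YZ, XE, YE, QV, XJ, KS, DU, MR, PZ, PM, PC, OV, JK, JT

Visit WZ
WZ → TZ
TZ → YZ
YZ → XE
XE → YE
YE → QV
QV → XJ
QV → KS
KS → DU
DU → MR
MR → PZ
MR → PM
PM → PC
PC → OV
OV → JK
PM → JT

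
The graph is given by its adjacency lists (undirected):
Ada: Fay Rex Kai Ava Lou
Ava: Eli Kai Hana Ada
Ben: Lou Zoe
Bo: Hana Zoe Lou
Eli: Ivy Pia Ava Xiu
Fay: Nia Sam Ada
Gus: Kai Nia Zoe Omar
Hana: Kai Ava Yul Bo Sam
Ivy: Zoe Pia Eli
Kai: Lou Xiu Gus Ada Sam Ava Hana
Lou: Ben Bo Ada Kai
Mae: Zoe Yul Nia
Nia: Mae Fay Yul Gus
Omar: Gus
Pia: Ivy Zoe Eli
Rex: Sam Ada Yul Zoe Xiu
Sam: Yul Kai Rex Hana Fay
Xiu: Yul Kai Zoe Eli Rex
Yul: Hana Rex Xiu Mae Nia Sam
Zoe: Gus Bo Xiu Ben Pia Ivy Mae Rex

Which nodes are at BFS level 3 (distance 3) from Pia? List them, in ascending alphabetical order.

Ada, Hana, Kai, Lou, Nia, Omar, Sam, Yul

Level 0: Pia
Level 1: Eli, Ivy, Zoe
Level 2: Ava, Ben, Bo, Gus, Mae, Rex, Xiu
Level 3: Ada, Hana, Kai, Lou, Nia, Omar, Sam, Yul
Level 4: Fay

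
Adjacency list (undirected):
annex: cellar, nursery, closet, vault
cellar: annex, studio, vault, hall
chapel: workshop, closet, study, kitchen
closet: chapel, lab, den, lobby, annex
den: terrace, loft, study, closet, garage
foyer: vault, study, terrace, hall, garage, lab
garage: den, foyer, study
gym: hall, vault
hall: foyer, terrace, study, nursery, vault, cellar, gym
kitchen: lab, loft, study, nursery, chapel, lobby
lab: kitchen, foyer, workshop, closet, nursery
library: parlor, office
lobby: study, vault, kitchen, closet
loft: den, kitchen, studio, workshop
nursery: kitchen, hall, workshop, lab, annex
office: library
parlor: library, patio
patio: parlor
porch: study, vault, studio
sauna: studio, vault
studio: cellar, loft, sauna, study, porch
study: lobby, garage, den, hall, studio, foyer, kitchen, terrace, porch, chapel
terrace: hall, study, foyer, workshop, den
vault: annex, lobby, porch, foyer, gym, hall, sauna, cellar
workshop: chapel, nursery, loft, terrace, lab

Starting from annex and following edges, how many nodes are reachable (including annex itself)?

21

BFS from annex visits: annex, cellar, nursery, closet, vault, studio, hall, kitchen, workshop, lab, chapel, den, lobby, porch, foyer, gym, sauna, loft, study, terrace, garage
Reachable nodes: 21 of 25 total.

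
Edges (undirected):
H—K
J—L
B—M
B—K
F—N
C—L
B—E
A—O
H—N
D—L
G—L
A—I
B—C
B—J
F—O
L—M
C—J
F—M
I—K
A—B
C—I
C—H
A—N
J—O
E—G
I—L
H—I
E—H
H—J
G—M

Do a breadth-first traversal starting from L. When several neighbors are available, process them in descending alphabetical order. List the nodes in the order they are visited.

L, M, J, I, G, D, C, F, B, O, H, K, A, E, N

Visit L; enqueue M, J, I, G, D, C → queue [M, J, I, G, D, C]
Visit M; enqueue F, B → queue [J, I, G, D, C, F, B]
Visit J; enqueue O, H → queue [I, G, D, C, F, B, O, H]
Visit I; enqueue K, A → queue [G, D, C, F, B, O, H, K, A]
Visit G; enqueue E → queue [D, C, F, B, O, H, K, A, E]
Visit D → queue [C, F, B, O, H, K, A, E]
Visit C → queue [F, B, O, H, K, A, E]
Visit F; enqueue N → queue [B, O, H, K, A, E, N]
Visit B → queue [O, H, K, A, E, N]
Visit O → queue [H, K, A, E, N]
Visit H → queue [K, A, E, N]
Visit K → queue [A, E, N]
Visit A → queue [E, N]
Visit E → queue [N]
Visit N → queue []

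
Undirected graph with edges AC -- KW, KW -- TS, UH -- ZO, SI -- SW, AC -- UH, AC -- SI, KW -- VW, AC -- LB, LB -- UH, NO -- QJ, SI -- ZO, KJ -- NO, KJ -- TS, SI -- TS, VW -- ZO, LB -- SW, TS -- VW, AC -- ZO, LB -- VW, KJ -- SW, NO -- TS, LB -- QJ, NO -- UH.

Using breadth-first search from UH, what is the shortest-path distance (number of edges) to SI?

Level 0: UH
Level 1: AC, LB, NO, ZO
Level 2: KJ, KW, QJ, SI, SW, TS, VW
SI first appears at level 2.

2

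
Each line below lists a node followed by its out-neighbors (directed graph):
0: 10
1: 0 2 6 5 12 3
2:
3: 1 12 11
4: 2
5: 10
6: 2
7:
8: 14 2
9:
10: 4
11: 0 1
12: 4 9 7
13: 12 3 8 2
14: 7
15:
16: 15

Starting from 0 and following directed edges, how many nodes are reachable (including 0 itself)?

BFS from 0 visits: 0, 10, 4, 2
Reachable nodes: 4 of 17 total.

4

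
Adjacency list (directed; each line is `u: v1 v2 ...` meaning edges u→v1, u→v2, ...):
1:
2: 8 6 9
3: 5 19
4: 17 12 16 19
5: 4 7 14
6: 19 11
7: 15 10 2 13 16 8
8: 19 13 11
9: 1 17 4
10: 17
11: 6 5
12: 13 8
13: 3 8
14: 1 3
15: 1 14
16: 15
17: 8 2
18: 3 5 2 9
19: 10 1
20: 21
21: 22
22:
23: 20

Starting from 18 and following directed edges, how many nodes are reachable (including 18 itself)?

BFS from 18 visits: 18, 3, 5, 2, 9, 19, 4, 7, 14, 8, 6, 1, 17, 10, 12, 16, 15, 13, 11
Reachable nodes: 19 of 23 total.

19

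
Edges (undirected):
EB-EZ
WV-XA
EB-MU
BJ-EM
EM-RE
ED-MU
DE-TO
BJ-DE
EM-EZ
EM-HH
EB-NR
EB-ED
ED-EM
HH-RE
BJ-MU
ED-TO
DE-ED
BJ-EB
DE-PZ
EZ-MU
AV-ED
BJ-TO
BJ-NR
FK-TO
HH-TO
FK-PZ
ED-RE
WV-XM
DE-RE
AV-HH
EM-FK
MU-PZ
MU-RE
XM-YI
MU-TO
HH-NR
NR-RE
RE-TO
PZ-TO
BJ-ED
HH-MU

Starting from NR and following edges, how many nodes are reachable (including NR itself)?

BFS from NR visits: NR, BJ, EB, HH, RE, DE, ED, EM, MU, TO, EZ, AV, PZ, FK
Reachable nodes: 14 of 18 total.

14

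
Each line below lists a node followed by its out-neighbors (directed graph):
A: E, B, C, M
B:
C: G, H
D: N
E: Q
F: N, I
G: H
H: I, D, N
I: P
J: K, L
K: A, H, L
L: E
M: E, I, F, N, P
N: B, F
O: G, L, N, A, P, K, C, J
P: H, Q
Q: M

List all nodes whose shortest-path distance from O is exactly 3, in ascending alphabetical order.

D, I

Level 0: O
Level 1: A, C, G, J, K, L, N, P
Level 2: B, E, F, H, M, Q
Level 3: D, I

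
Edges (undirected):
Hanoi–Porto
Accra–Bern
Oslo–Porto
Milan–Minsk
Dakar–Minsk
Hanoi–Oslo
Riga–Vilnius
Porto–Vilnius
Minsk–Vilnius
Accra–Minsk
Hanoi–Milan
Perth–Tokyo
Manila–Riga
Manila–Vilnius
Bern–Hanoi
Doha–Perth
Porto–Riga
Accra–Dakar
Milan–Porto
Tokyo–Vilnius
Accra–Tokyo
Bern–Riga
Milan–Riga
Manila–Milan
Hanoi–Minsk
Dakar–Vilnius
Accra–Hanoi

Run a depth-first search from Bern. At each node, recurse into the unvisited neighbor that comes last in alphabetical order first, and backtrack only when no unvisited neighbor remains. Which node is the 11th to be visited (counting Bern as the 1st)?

Visit Bern
Bern → Riga
Riga → Vilnius
Vilnius → Tokyo
Tokyo → Perth
Perth → Doha
Tokyo → Accra
Accra → Minsk
Minsk → Milan
Milan → Porto
Porto → Oslo
Oslo → Hanoi
Milan → Manila
Minsk → Dakar

Visit order: Bern, Riga, Vilnius, Tokyo, Perth, Doha, Accra, Minsk, Milan, Porto, Oslo, Hanoi, Manila, Dakar

Oslo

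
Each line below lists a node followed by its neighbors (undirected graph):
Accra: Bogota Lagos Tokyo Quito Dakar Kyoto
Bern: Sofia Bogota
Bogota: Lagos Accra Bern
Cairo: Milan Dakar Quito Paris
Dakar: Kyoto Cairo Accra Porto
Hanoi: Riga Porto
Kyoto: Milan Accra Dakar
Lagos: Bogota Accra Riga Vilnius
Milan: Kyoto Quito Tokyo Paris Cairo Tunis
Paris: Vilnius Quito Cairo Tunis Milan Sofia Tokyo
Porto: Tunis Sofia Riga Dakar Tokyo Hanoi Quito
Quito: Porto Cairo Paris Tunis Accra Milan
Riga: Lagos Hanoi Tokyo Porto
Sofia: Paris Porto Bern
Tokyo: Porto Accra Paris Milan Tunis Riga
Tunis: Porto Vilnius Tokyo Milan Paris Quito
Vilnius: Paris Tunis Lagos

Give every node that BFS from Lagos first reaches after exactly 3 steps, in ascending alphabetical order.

Cairo, Milan, Sofia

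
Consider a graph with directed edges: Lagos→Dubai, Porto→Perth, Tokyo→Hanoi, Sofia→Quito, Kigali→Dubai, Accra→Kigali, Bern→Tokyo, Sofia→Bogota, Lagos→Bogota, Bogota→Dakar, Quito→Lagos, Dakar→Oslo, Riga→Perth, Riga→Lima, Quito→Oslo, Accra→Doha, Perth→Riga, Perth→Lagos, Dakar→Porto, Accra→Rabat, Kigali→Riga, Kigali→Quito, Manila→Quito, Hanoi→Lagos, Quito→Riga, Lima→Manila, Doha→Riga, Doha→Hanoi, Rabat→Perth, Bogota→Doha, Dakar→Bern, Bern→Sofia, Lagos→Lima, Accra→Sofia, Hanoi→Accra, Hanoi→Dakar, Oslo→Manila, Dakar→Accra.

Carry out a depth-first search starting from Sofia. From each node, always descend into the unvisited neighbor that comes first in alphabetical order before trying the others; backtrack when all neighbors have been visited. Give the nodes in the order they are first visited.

Visit Sofia
Sofia → Bogota
Bogota → Dakar
Dakar → Accra
Accra → Doha
Doha → Hanoi
Hanoi → Lagos
Lagos → Dubai
Lagos → Lima
Lima → Manila
Manila → Quito
Quito → Oslo
Quito → Riga
Riga → Perth
Accra → Kigali
Accra → Rabat
Dakar → Bern
Bern → Tokyo
Dakar → Porto

Sofia Bogota Dakar Accra Doha Hanoi Lagos Dubai Lima Manila Quito Oslo Riga Perth Kigali Rabat Bern Tokyo Porto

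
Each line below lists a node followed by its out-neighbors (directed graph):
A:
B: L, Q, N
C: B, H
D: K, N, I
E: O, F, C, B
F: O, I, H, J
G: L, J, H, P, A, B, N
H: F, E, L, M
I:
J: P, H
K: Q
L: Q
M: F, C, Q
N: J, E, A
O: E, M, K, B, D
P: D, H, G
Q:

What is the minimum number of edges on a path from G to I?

3

Level 0: G
Level 1: A, B, H, J, L, N, P
Level 2: D, E, F, M, Q
Level 3: C, I, K, O
I first appears at level 3.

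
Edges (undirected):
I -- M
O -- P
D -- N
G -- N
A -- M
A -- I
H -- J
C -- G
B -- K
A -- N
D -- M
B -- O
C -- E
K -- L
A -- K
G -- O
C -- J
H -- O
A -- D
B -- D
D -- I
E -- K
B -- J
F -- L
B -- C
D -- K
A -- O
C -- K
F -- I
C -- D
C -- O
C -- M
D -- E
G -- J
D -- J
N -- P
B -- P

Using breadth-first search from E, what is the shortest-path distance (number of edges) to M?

2

Level 0: E
Level 1: C, D, K
Level 2: A, B, G, I, J, L, M, N, O
Level 3: F, H, P
M first appears at level 2.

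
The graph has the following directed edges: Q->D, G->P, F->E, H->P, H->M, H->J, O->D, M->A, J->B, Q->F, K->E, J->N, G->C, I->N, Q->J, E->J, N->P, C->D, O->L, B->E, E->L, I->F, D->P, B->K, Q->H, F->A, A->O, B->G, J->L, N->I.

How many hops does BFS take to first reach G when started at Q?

Level 0: Q
Level 1: D, F, H, J
Level 2: A, B, E, L, M, N, P
Level 3: G, I, K, O
Level 4: C
G first appears at level 3.

3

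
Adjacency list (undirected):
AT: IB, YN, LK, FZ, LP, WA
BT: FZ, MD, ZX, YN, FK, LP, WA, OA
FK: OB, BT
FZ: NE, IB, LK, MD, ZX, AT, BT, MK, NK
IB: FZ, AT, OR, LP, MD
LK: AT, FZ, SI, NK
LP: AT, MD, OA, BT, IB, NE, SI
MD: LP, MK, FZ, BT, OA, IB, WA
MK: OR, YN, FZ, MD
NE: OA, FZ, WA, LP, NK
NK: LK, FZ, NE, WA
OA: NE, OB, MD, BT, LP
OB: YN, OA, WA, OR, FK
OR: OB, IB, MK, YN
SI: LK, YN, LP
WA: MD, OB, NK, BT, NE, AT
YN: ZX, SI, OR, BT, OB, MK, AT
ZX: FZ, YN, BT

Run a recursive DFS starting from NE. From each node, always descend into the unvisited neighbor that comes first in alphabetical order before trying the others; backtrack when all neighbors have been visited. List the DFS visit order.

NE FZ AT IB LP BT FK OB OA MD MK OR YN SI LK NK WA ZX

Visit NE
NE → FZ
FZ → AT
AT → IB
IB → LP
LP → BT
BT → FK
FK → OB
OB → OA
OA → MD
MD → MK
MK → OR
OR → YN
YN → SI
SI → LK
LK → NK
NK → WA
YN → ZX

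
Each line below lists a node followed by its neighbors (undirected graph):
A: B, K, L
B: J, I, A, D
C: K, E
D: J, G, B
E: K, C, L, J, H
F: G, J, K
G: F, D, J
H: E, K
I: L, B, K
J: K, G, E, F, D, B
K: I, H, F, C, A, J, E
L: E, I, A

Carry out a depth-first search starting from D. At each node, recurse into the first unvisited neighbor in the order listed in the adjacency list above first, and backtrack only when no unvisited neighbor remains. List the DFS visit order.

Visit D
D → J
J → K
K → I
I → L
L → E
E → C
E → H
L → A
A → B
K → F
F → G

D, J, K, I, L, E, C, H, A, B, F, G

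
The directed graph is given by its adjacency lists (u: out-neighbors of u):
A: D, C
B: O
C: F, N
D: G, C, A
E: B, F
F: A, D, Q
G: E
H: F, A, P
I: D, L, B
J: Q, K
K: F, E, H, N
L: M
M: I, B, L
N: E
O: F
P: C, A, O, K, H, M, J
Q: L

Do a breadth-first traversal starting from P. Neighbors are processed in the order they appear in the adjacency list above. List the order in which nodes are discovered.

Visit P; enqueue C, A, O, K, H, M, J → queue [C, A, O, K, H, M, J]
Visit C; enqueue F, N → queue [A, O, K, H, M, J, F, N]
Visit A; enqueue D → queue [O, K, H, M, J, F, N, D]
Visit O → queue [K, H, M, J, F, N, D]
Visit K; enqueue E → queue [H, M, J, F, N, D, E]
Visit H → queue [M, J, F, N, D, E]
Visit M; enqueue I, B, L → queue [J, F, N, D, E, I, B, L]
Visit J; enqueue Q → queue [F, N, D, E, I, B, L, Q]
Visit F → queue [N, D, E, I, B, L, Q]
Visit N → queue [D, E, I, B, L, Q]
Visit D; enqueue G → queue [E, I, B, L, Q, G]
Visit E → queue [I, B, L, Q, G]
Visit I → queue [B, L, Q, G]
Visit B → queue [L, Q, G]
Visit L → queue [Q, G]
Visit Q → queue [G]
Visit G → queue []

P -> C -> A -> O -> K -> H -> M -> J -> F -> N -> D -> E -> I -> B -> L -> Q -> G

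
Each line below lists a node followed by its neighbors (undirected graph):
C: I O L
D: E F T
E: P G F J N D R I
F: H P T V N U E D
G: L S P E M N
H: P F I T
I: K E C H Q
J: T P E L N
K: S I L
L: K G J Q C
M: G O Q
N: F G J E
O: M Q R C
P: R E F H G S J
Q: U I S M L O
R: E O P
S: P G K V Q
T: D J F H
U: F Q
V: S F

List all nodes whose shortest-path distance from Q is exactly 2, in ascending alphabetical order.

Level 0: Q
Level 1: I, L, M, O, S, U
Level 2: C, E, F, G, H, J, K, P, R, V
Level 3: D, N, T

C, E, F, G, H, J, K, P, R, V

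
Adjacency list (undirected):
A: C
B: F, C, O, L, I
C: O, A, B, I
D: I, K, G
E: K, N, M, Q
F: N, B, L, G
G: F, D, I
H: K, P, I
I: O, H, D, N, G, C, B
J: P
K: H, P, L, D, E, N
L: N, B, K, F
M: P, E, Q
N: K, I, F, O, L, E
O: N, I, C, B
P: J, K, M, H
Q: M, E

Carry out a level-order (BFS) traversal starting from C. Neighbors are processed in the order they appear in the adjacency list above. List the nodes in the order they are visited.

Visit C; enqueue O, A, B, I → queue [O, A, B, I]
Visit O; enqueue N → queue [A, B, I, N]
Visit A → queue [B, I, N]
Visit B; enqueue F, L → queue [I, N, F, L]
Visit I; enqueue H, D, G → queue [N, F, L, H, D, G]
Visit N; enqueue K, E → queue [F, L, H, D, G, K, E]
Visit F → queue [L, H, D, G, K, E]
Visit L → queue [H, D, G, K, E]
Visit H; enqueue P → queue [D, G, K, E, P]
Visit D → queue [G, K, E, P]
Visit G → queue [K, E, P]
Visit K → queue [E, P]
Visit E; enqueue M, Q → queue [P, M, Q]
Visit P; enqueue J → queue [M, Q, J]
Visit M → queue [Q, J]
Visit Q → queue [J]
Visit J → queue []

C O A B I N F L H D G K E P M Q J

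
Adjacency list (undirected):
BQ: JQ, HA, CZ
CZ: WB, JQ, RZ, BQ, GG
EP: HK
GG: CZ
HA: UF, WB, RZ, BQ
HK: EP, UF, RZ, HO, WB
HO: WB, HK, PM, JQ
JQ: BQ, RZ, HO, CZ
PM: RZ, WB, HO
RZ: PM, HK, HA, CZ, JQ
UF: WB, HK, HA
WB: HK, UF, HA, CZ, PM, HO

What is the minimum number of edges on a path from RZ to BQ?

Level 0: RZ
Level 1: CZ, HA, HK, JQ, PM
Level 2: BQ, EP, GG, HO, UF, WB
BQ first appears at level 2.

2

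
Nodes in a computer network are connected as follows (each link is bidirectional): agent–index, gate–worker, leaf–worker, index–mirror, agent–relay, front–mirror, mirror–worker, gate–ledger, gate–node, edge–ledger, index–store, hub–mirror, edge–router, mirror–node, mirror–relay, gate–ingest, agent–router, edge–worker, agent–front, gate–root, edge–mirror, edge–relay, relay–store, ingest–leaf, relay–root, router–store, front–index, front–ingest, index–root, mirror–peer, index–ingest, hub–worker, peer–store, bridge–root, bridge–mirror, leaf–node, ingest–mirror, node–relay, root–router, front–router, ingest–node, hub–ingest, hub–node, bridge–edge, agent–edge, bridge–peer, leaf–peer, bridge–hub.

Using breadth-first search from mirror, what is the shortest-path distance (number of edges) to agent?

2

Level 0: mirror
Level 1: bridge, edge, front, hub, index, ingest, node, peer, relay, worker
Level 2: agent, gate, leaf, ledger, root, router, store
agent first appears at level 2.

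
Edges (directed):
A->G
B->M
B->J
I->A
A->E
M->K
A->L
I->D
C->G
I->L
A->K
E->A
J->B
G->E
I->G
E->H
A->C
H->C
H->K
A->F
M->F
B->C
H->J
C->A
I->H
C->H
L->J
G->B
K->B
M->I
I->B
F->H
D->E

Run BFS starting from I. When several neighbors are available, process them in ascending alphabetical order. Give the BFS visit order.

I A B D G H L C E F K J M

Visit I; enqueue A, B, D, G, H, L → queue [A, B, D, G, H, L]
Visit A; enqueue C, E, F, K → queue [B, D, G, H, L, C, E, F, K]
Visit B; enqueue J, M → queue [D, G, H, L, C, E, F, K, J, M]
Visit D → queue [G, H, L, C, E, F, K, J, M]
Visit G → queue [H, L, C, E, F, K, J, M]
Visit H → queue [L, C, E, F, K, J, M]
Visit L → queue [C, E, F, K, J, M]
Visit C → queue [E, F, K, J, M]
Visit E → queue [F, K, J, M]
Visit F → queue [K, J, M]
Visit K → queue [J, M]
Visit J → queue [M]
Visit M → queue []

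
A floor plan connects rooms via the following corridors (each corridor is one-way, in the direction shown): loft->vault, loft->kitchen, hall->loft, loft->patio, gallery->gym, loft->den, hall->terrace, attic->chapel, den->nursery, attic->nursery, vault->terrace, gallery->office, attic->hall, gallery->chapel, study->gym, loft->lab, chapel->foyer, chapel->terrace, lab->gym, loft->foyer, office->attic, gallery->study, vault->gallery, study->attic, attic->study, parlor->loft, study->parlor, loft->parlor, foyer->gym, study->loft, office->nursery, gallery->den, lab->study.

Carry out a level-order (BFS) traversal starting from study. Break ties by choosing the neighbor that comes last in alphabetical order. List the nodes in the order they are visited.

study -> parlor -> loft -> gym -> attic -> vault -> patio -> lab -> kitchen -> foyer -> den -> nursery -> hall -> chapel -> terrace -> gallery -> office

Visit study; enqueue parlor, loft, gym, attic → queue [parlor, loft, gym, attic]
Visit parlor → queue [loft, gym, attic]
Visit loft; enqueue vault, patio, lab, kitchen, foyer, den → queue [gym, attic, vault, patio, lab, kitchen, foyer, den]
Visit gym → queue [attic, vault, patio, lab, kitchen, foyer, den]
Visit attic; enqueue nursery, hall, chapel → queue [vault, patio, lab, kitchen, foyer, den, nursery, hall, chapel]
Visit vault; enqueue terrace, gallery → queue [patio, lab, kitchen, foyer, den, nursery, hall, chapel, terrace, gallery]
Visit patio → queue [lab, kitchen, foyer, den, nursery, hall, chapel, terrace, gallery]
Visit lab → queue [kitchen, foyer, den, nursery, hall, chapel, terrace, gallery]
Visit kitchen → queue [foyer, den, nursery, hall, chapel, terrace, gallery]
Visit foyer → queue [den, nursery, hall, chapel, terrace, gallery]
Visit den → queue [nursery, hall, chapel, terrace, gallery]
Visit nursery → queue [hall, chapel, terrace, gallery]
Visit hall → queue [chapel, terrace, gallery]
Visit chapel → queue [terrace, gallery]
Visit terrace → queue [gallery]
Visit gallery; enqueue office → queue [office]
Visit office → queue []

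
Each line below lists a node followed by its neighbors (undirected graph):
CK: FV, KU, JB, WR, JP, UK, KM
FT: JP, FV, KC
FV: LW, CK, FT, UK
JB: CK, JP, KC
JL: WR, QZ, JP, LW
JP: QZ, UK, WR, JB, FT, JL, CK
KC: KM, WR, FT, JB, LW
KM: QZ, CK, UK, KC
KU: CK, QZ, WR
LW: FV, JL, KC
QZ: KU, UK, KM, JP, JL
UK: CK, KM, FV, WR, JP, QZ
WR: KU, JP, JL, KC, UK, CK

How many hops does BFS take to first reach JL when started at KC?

2

Level 0: KC
Level 1: FT, JB, KM, LW, WR
Level 2: CK, FV, JL, JP, KU, QZ, UK
JL first appears at level 2.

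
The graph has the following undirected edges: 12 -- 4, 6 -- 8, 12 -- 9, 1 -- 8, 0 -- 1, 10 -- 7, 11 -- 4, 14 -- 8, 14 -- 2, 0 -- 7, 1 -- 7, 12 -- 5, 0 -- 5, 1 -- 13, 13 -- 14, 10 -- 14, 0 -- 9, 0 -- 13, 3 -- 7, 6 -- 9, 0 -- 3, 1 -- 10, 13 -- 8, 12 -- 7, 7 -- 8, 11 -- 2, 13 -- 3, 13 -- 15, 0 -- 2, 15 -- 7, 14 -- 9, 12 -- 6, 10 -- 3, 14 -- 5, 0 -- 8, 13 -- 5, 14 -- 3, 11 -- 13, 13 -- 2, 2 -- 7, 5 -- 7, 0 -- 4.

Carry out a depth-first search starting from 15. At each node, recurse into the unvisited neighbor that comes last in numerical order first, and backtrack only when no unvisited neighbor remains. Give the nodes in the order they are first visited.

Visit 15
15 → 13
13 → 14
14 → 10
10 → 7
7 → 12
12 → 9
9 → 6
6 → 8
8 → 1
1 → 0
0 → 5
0 → 4
4 → 11
11 → 2
0 → 3

15 -> 13 -> 14 -> 10 -> 7 -> 12 -> 9 -> 6 -> 8 -> 1 -> 0 -> 5 -> 4 -> 11 -> 2 -> 3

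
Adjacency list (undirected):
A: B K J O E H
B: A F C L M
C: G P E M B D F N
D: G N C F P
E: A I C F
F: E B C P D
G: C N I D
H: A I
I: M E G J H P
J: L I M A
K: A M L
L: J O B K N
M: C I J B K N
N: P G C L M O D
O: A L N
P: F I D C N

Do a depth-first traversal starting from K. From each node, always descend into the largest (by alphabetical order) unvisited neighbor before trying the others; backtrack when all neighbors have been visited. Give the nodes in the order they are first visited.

K, M, N, P, I, J, L, O, A, H, E, F, D, G, C, B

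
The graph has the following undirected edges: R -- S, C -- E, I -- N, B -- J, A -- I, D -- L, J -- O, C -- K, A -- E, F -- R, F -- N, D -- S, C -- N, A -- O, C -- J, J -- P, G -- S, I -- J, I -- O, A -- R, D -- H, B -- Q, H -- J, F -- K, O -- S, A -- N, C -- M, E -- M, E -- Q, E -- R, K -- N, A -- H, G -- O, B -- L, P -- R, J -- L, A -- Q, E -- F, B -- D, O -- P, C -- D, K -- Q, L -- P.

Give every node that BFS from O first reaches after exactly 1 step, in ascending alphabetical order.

Level 0: O
Level 1: A, G, I, J, P, S
Level 2: B, C, D, E, H, L, N, Q, R
Level 3: F, K, M

A, G, I, J, P, S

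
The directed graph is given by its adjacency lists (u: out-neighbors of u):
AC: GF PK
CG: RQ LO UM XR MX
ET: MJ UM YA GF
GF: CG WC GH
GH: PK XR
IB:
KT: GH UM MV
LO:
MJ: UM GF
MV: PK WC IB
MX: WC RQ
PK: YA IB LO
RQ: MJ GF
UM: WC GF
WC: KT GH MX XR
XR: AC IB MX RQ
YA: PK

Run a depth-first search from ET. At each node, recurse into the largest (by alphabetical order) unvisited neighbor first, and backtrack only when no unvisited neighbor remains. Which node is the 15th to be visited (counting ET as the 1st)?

AC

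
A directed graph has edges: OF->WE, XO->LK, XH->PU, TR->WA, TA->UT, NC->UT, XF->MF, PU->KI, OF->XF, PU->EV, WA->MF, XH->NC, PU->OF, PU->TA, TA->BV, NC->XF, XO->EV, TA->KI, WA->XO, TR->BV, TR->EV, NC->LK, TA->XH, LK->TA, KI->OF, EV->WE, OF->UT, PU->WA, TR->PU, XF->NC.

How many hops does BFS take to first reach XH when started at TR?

Level 0: TR
Level 1: BV, EV, PU, WA
Level 2: KI, MF, OF, TA, WE, XO
Level 3: LK, UT, XF, XH
Level 4: NC
XH first appears at level 3.

3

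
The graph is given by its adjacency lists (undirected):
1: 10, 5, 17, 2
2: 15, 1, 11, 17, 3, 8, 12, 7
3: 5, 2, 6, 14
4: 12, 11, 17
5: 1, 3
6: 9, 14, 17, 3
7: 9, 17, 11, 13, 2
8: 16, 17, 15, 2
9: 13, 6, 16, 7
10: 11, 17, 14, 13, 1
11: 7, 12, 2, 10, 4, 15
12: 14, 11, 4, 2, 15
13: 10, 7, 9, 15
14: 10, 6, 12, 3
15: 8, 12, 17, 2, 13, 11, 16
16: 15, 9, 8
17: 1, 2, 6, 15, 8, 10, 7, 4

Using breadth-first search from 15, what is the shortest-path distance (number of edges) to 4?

Level 0: 15
Level 1: 2, 8, 11, 12, 13, 16, 17
Level 2: 1, 3, 4, 6, 7, 9, 10, 14
Level 3: 5
4 first appears at level 2.

2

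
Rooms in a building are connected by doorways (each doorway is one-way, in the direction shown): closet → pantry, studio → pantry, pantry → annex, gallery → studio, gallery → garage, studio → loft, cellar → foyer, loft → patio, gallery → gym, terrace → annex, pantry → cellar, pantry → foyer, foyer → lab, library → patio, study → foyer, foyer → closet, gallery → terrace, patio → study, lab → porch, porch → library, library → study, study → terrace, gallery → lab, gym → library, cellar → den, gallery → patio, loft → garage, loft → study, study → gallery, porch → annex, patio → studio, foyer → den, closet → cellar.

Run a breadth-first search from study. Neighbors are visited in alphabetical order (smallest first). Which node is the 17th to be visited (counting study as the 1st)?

loft

Visit study; enqueue foyer, gallery, terrace → queue [foyer, gallery, terrace]
Visit foyer; enqueue closet, den, lab → queue [gallery, terrace, closet, den, lab]
Visit gallery; enqueue garage, gym, patio, studio → queue [terrace, closet, den, lab, garage, gym, patio, studio]
Visit terrace; enqueue annex → queue [closet, den, lab, garage, gym, patio, studio, annex]
Visit closet; enqueue cellar, pantry → queue [den, lab, garage, gym, patio, studio, annex, cellar, pantry]
Visit den → queue [lab, garage, gym, patio, studio, annex, cellar, pantry]
Visit lab; enqueue porch → queue [garage, gym, patio, studio, annex, cellar, pantry, porch]
Visit garage → queue [gym, patio, studio, annex, cellar, pantry, porch]
Visit gym; enqueue library → queue [patio, studio, annex, cellar, pantry, porch, library]
Visit patio → queue [studio, annex, cellar, pantry, porch, library]
Visit studio; enqueue loft → queue [annex, cellar, pantry, porch, library, loft]
Visit annex → queue [cellar, pantry, porch, library, loft]
Visit cellar → queue [pantry, porch, library, loft]
Visit pantry → queue [porch, library, loft]
Visit porch → queue [library, loft]
Visit library → queue [loft]
Visit loft → queue []

Visit order: study, foyer, gallery, terrace, closet, den, lab, garage, gym, patio, studio, annex, cellar, pantry, porch, library, loft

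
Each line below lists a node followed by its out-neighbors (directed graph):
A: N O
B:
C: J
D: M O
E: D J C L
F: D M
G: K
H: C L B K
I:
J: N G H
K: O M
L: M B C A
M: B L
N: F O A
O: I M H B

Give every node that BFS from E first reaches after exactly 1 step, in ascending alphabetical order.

C, D, J, L

Level 0: E
Level 1: C, D, J, L
Level 2: A, B, G, H, M, N, O
Level 3: F, I, K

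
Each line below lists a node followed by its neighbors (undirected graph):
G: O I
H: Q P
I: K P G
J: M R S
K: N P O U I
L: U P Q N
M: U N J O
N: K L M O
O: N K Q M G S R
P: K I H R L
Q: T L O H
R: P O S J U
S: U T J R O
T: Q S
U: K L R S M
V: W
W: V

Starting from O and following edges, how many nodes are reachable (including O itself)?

BFS from O visits: O, N, K, Q, M, G, S, R, L, P, U, I, T, H, J
Reachable nodes: 15 of 17 total.

15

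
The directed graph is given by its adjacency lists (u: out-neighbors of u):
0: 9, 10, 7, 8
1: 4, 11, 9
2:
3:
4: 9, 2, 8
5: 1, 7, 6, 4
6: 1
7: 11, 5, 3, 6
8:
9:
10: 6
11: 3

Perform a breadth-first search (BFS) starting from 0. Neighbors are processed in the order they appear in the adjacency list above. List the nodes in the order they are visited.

0 -> 9 -> 10 -> 7 -> 8 -> 6 -> 11 -> 5 -> 3 -> 1 -> 4 -> 2

Visit 0; enqueue 9, 10, 7, 8 → queue [9, 10, 7, 8]
Visit 9 → queue [10, 7, 8]
Visit 10; enqueue 6 → queue [7, 8, 6]
Visit 7; enqueue 11, 5, 3 → queue [8, 6, 11, 5, 3]
Visit 8 → queue [6, 11, 5, 3]
Visit 6; enqueue 1 → queue [11, 5, 3, 1]
Visit 11 → queue [5, 3, 1]
Visit 5; enqueue 4 → queue [3, 1, 4]
Visit 3 → queue [1, 4]
Visit 1 → queue [4]
Visit 4; enqueue 2 → queue [2]
Visit 2 → queue []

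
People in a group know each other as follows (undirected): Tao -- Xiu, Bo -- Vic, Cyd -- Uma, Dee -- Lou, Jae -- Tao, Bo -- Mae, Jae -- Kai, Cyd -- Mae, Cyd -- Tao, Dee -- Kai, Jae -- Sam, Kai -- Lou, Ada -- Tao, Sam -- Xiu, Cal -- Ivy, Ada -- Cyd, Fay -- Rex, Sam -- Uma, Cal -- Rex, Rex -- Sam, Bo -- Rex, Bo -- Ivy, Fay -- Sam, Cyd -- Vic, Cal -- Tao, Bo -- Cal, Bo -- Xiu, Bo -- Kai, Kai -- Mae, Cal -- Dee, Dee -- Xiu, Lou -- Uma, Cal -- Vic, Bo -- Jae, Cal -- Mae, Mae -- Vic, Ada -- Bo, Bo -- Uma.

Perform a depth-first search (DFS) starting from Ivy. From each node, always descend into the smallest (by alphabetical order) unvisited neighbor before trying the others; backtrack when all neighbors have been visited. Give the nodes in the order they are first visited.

Visit Ivy
Ivy → Bo
Bo → Ada
Ada → Cyd
Cyd → Mae
Mae → Cal
Cal → Dee
Dee → Kai
Kai → Jae
Jae → Sam
Sam → Fay
Fay → Rex
Sam → Uma
Uma → Lou
Sam → Xiu
Xiu → Tao
Cal → Vic

Ivy -> Bo -> Ada -> Cyd -> Mae -> Cal -> Dee -> Kai -> Jae -> Sam -> Fay -> Rex -> Uma -> Lou -> Xiu -> Tao -> Vic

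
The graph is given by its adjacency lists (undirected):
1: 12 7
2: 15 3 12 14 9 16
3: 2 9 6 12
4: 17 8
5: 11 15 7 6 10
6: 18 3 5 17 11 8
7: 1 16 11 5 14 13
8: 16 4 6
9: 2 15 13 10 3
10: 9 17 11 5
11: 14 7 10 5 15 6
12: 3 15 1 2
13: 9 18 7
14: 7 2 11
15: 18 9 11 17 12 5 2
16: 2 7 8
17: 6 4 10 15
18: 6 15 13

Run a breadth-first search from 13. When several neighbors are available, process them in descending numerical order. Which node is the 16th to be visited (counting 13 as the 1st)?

12

Visit 13; enqueue 18, 9, 7 → queue [18, 9, 7]
Visit 18; enqueue 15, 6 → queue [9, 7, 15, 6]
Visit 9; enqueue 10, 3, 2 → queue [7, 15, 6, 10, 3, 2]
Visit 7; enqueue 16, 14, 11, 5, 1 → queue [15, 6, 10, 3, 2, 16, 14, 11, 5, 1]
Visit 15; enqueue 17, 12 → queue [6, 10, 3, 2, 16, 14, 11, 5, 1, 17, 12]
Visit 6; enqueue 8 → queue [10, 3, 2, 16, 14, 11, 5, 1, 17, 12, 8]
Visit 10 → queue [3, 2, 16, 14, 11, 5, 1, 17, 12, 8]
Visit 3 → queue [2, 16, 14, 11, 5, 1, 17, 12, 8]
Visit 2 → queue [16, 14, 11, 5, 1, 17, 12, 8]
Visit 16 → queue [14, 11, 5, 1, 17, 12, 8]
Visit 14 → queue [11, 5, 1, 17, 12, 8]
Visit 11 → queue [5, 1, 17, 12, 8]
Visit 5 → queue [1, 17, 12, 8]
Visit 1 → queue [17, 12, 8]
Visit 17; enqueue 4 → queue [12, 8, 4]
Visit 12 → queue [8, 4]
Visit 8 → queue [4]
Visit 4 → queue []

Visit order: 13, 18, 9, 7, 15, 6, 10, 3, 2, 16, 14, 11, 5, 1, 17, 12, 8, 4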